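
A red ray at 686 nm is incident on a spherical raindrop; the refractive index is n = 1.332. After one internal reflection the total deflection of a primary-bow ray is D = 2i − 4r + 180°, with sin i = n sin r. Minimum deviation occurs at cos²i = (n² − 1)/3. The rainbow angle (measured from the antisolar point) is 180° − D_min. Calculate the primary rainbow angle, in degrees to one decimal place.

cos²i = (1.77422 − 1)/3 = 0.25807; i = arccos(0.50801) = 59.469°.
sin r = sin 59.469°/1.332 = 0.64666; r = 40.290°.
D_min = 2·59.469° − 4·40.290° + 180° = 137.776°.
Rainbow angle = 180° − D_min = 42.224°.

42.2°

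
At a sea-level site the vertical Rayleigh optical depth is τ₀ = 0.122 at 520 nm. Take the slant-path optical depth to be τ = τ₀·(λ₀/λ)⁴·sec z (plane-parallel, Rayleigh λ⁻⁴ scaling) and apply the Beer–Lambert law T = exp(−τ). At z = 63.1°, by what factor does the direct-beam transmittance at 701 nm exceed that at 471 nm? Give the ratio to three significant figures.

1.38

Airmass: sec 63.1° = 2.2103.
τ(701 nm) = 0.122 × (520/701)⁴ × 2.2103 = 0.122 × 0.3028 × 2.2103 = 0.0816.
τ(471 nm) = 0.122 × (520/471)⁴ × 2.2103 = 0.122 × 1.4857 × 2.2103 = 0.4006.
T(701)/T(471) = exp(τ_B − τ_A) = exp(0.3190) = 1.3757.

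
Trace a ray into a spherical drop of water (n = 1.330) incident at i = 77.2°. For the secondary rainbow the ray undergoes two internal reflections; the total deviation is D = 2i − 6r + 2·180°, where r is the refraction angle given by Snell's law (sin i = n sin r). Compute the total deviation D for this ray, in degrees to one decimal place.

231.5°

sin r = sin 77.2° / 1.330 = 0.9751/1.330 = 0.7332; r = 47.15°.
D = 2·77.2° − 6·47.15° + 2·180° = 154.40° − 282.93° + 360° = 231.47°.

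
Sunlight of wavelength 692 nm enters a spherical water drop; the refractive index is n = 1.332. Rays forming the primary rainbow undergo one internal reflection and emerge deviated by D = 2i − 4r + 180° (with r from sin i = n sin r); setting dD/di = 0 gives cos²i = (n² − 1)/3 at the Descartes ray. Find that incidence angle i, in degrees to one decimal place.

cos²i = (1.332² − 1)/3 = (1.77422 − 1)/3 = 0.25807.
cos i = 0.50801, so i = 59.469°.

59.5°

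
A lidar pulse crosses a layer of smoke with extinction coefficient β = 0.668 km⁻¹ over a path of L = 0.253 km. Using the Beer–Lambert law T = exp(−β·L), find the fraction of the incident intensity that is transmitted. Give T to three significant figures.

τ = β·L = 0.668 × 0.253 = 0.1690.
T = exp(−0.1690) = 0.8445.

0.845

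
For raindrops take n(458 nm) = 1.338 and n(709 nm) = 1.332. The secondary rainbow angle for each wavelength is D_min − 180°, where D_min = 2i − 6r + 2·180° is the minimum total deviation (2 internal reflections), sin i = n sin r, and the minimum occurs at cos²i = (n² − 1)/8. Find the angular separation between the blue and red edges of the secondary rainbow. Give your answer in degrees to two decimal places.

1.56°

At 458 nm (n = 1.338): cos²i = 0.09878 → i = 71.682°, r = 45.195°, D_min = 232.193°, rainbow angle = 52.193°.
At 709 nm (n = 1.332): cos²i = 0.09678 → i = 71.875°, r = 45.520°, D_min = 230.628°, rainbow angle = 50.628°.
Angular width = |52.193° − 50.628°| = 1.564°.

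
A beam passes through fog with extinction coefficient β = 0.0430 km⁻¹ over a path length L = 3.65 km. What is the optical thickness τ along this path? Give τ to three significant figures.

τ = β·L = 0.0430 × 3.65 = 0.1569.

0.157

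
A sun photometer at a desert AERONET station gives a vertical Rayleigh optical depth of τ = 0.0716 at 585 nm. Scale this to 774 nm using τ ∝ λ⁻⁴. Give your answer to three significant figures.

τ(774 nm) = τ(585 nm) × (585/774)⁴ = 0.0716 × (0.7558)⁴ = 0.0716 × 0.3263 = 0.0234.

0.0234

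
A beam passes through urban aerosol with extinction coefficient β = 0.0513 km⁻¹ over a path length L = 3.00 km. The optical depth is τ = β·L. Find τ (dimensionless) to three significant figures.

τ = β·L = 0.0513 × 3.00 = 0.1539.

0.154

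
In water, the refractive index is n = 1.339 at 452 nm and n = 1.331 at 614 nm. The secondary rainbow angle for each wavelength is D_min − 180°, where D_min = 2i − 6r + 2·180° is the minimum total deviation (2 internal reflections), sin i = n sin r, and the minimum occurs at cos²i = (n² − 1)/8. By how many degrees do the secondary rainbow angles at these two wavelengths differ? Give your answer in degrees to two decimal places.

At 452 nm (n = 1.339): cos²i = 0.09912 → i = 71.650°, r = 45.141°, D_min = 232.451°, rainbow angle = 52.451°.
At 614 nm (n = 1.331): cos²i = 0.09645 → i = 71.907°, r = 45.575°, D_min = 230.365°, rainbow angle = 50.365°.
Angular width = |52.451° − 50.365°| = 2.086°.

2.09°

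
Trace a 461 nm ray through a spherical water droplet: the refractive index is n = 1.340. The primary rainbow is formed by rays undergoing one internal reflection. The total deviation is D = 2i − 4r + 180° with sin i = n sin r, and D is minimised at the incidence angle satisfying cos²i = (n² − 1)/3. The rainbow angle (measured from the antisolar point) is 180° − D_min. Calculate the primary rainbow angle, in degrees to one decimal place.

41.1°

cos²i = (1.79560 − 1)/3 = 0.26520; i = arccos(0.51498) = 59.004°.
sin r = sin 59.004°/1.340 = 0.63971; r = 39.770°.
D_min = 2·59.004° − 4·39.770° + 180° = 138.929°.
Rainbow angle = 180° − D_min = 41.071°.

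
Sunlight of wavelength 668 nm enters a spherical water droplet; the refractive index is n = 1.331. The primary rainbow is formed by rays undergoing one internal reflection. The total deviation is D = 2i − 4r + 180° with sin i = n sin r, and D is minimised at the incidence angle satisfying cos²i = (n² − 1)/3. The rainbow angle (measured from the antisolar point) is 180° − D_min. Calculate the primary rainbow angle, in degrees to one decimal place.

42.4°

cos²i = (1.77156 − 1)/3 = 0.25719; i = arccos(0.50714) = 59.527°.
sin r = sin 59.527°/1.331 = 0.64753; r = 40.356°.
D_min = 2·59.527° − 4·40.356° + 180° = 137.630°.
Rainbow angle = 180° − D_min = 42.370°.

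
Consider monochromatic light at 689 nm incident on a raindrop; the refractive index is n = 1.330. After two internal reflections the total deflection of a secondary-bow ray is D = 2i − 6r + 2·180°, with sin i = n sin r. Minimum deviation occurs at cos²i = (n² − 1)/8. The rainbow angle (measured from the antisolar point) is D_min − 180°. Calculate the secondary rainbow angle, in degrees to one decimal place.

cos²i = (1.76890 − 1)/8 = 0.09611; i = arccos(0.31002) = 71.940°.
sin r = sin 71.940°/1.330 = 0.71483; r = 45.630°.
D_min = 2·71.940° − 6·45.630° + 360° = 230.101°.
Rainbow angle = D_min − 180° = 50.101°.

50.1°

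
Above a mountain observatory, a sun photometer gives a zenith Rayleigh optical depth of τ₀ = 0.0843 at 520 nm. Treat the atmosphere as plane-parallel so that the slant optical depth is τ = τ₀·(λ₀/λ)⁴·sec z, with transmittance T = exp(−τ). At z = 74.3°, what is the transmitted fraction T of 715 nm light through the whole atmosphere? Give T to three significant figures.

0.917

sec 74.3° = 3.6955.
τ = 0.0843 × (520/715)⁴ × 3.6955 = 0.0843 × 0.2798 × 3.6955 = 0.0872.
T = exp(−0.0872) = 0.9165.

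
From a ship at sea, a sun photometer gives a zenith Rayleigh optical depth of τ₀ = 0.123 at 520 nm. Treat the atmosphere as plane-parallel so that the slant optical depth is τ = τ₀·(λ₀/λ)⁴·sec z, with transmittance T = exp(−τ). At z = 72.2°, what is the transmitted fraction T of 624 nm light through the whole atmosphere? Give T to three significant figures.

0.824

sec 72.2° = 3.2712.
τ = 0.123 × (520/624)⁴ × 3.2712 = 0.123 × 0.4823 × 3.2712 = 0.1940.
T = exp(−0.1940) = 0.8236.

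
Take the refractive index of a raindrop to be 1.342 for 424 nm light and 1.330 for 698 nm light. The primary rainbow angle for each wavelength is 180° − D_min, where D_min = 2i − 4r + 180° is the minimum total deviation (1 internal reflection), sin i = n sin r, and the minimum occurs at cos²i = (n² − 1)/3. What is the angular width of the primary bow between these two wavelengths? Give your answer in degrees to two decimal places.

1.73°

At 424 nm (n = 1.342): cos²i = 0.26699 → i = 58.888°, r = 39.641°, D_min = 139.213°, rainbow angle = 40.787°.
At 698 nm (n = 1.330): cos²i = 0.25630 → i = 59.585°, r = 40.422°, D_min = 137.484°, rainbow angle = 42.516°.
Angular width = |40.787° − 42.516°| = 1.729°.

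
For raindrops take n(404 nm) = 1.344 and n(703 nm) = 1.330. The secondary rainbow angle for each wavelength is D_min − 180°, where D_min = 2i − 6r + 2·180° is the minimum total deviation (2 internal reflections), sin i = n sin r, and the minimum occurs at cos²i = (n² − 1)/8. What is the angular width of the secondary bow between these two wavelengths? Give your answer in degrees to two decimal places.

At 404 nm (n = 1.344): cos²i = 0.10079 → i = 71.490°, r = 44.874°, D_min = 233.733°, rainbow angle = 53.733°.
At 703 nm (n = 1.330): cos²i = 0.09611 → i = 71.940°, r = 45.630°, D_min = 230.101°, rainbow angle = 50.101°.
Angular width = |53.733° − 50.101°| = 3.632°.

3.63°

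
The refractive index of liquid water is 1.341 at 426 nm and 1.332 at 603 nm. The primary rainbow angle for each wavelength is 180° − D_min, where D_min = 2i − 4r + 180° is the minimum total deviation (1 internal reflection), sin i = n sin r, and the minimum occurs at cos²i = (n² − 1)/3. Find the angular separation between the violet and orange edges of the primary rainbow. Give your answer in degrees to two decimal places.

1.29°

At 426 nm (n = 1.341): cos²i = 0.26609 → i = 58.946°, r = 39.705°, D_min = 139.071°, rainbow angle = 40.929°.
At 603 nm (n = 1.332): cos²i = 0.25807 → i = 59.469°, r = 40.290°, D_min = 137.776°, rainbow angle = 42.224°.
Angular width = |40.929° − 42.224°| = 1.295°.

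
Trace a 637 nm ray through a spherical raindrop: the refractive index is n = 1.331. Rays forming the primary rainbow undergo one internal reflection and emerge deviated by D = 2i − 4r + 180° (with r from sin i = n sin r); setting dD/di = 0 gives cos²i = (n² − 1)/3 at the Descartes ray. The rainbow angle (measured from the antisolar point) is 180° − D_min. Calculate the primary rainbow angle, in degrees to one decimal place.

42.4°

cos²i = (1.77156 − 1)/3 = 0.25719; i = arccos(0.50714) = 59.527°.
sin r = sin 59.527°/1.331 = 0.64753; r = 40.356°.
D_min = 2·59.527° − 4·40.356° + 180° = 137.630°.
Rainbow angle = 180° − D_min = 42.370°.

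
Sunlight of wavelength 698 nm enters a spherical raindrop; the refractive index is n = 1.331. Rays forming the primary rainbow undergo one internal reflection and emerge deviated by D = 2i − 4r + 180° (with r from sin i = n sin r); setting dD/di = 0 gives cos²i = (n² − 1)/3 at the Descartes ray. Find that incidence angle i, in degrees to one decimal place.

cos²i = (1.331² − 1)/3 = (1.77156 − 1)/3 = 0.25719.
cos i = 0.50714, so i = 59.527°.

59.5°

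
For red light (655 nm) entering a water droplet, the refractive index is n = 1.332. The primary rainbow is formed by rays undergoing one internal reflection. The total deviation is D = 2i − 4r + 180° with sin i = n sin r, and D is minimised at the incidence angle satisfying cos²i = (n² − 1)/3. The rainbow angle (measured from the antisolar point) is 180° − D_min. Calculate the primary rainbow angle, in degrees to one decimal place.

cos²i = (1.77422 − 1)/3 = 0.25807; i = arccos(0.50801) = 59.469°.
sin r = sin 59.469°/1.332 = 0.64666; r = 40.290°.
D_min = 2·59.469° − 4·40.290° + 180° = 137.776°.
Rainbow angle = 180° − D_min = 42.224°.

42.2°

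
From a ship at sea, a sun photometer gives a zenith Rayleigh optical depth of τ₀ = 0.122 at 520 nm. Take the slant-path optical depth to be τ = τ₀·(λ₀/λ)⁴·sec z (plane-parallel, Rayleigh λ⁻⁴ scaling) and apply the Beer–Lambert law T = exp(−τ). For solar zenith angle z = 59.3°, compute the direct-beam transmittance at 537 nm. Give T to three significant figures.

sec 59.3° = 1.9587.
τ = 0.122 × (520/537)⁴ × 1.9587 = 0.122 × 0.8793 × 1.9587 = 0.2101.
T = exp(−0.2101) = 0.8105.

0.810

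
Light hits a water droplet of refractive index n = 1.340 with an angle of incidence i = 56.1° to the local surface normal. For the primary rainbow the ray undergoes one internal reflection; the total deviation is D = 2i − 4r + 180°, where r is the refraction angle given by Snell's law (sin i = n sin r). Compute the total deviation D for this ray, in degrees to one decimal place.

139.1°

sin r = sin 56.1° / 1.340 = 0.8300/1.340 = 0.6194; r = 38.27°.
D = 2·56.1° − 4·38.27° + 180° = 112.20° − 153.09° + 180° = 139.11°.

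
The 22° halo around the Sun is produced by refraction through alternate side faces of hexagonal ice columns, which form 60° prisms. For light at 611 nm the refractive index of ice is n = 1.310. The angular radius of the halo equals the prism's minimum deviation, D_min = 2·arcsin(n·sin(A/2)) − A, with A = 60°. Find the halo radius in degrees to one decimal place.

n·sin(A/2) = 1.310 × sin 30° = 1.310 × 0.5000 = 0.6550.
D_min = 2·arcsin(0.6550) − 60° = 2 × 40.920° − 60° = 21.839°.

21.8°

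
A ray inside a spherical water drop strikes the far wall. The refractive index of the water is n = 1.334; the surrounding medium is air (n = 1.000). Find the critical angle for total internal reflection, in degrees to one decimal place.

sin θ_c = n_air / n = 1.000 / 1.334 = 0.7496.
θ_c = arcsin(0.7496) = 48.56°.

48.6°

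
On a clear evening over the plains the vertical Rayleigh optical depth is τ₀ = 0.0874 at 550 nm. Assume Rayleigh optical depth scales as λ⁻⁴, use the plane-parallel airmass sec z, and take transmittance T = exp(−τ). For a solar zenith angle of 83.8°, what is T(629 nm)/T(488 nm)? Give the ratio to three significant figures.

Airmass: sec 83.8° = 9.2593.
τ(629 nm) = 0.0874 × (550/629)⁴ × 9.2593 = 0.0874 × 0.5846 × 9.2593 = 0.4731.
τ(488 nm) = 0.0874 × (550/488)⁴ × 9.2593 = 0.0874 × 1.6135 × 9.2593 = 1.3058.
T(629)/T(488) = exp(τ_B − τ_A) = exp(0.8327) = 2.2995.

2.30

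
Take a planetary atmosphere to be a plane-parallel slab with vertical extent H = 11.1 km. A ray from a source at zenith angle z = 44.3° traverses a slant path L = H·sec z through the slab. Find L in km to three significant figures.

15.5 km

sec z = 1/cos 44.3° = 1.3972.
L = 11.1 × 1.3972 = 15.509 km.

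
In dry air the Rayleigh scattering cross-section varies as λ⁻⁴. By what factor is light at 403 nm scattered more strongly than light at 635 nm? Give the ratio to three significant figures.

Rayleigh scattering ∝ λ⁻⁴, so the ratio of coefficients is the inverse fourth power of the wavelength ratio.
σ(403)/σ(635) = (635/403)⁴ = (1.5757)⁴ = 6.164.

6.16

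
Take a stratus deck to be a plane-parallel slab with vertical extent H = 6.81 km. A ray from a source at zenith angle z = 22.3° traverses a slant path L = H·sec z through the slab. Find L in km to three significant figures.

sec z = 1/cos 22.3° = 1.0808.
L = 6.81 × 1.0808 = 7.360 km.

7.36 km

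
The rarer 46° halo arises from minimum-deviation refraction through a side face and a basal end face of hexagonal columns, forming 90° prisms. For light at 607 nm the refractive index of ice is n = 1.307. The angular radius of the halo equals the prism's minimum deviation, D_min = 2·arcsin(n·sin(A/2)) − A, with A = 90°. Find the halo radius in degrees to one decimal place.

45.1°

n·sin(A/2) = 1.307 × sin 45° = 1.307 × 0.7071 = 0.9242.
D_min = 2·arcsin(0.9242) − 90° = 2 × 67.546° − 90° = 45.093°.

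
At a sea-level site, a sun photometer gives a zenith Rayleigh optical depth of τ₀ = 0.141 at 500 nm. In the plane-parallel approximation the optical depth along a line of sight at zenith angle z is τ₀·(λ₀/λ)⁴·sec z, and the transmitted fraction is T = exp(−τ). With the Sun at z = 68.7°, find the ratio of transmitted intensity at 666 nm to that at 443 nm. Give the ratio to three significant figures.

Airmass: sec 68.7° = 2.7529.
τ(666 nm) = 0.141 × (500/666)⁴ × 2.7529 = 0.141 × 0.3177 × 2.7529 = 0.1233.
τ(443 nm) = 0.141 × (500/443)⁴ × 2.7529 = 0.141 × 1.6228 × 2.7529 = 0.6299.
T(666)/T(443) = exp(τ_B − τ_A) = exp(0.5066) = 1.6596.

1.66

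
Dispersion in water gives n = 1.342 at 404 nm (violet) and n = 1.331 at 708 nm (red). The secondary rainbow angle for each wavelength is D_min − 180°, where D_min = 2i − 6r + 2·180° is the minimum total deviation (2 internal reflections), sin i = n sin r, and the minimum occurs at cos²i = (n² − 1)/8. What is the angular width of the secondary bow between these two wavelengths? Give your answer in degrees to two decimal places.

At 404 nm (n = 1.342): cos²i = 0.10012 → i = 71.554°, r = 44.981°, D_min = 233.222°, rainbow angle = 53.222°.
At 708 nm (n = 1.331): cos²i = 0.09645 → i = 71.907°, r = 45.575°, D_min = 230.365°, rainbow angle = 50.365°.
Angular width = |53.222° − 50.365°| = 2.857°.

2.86°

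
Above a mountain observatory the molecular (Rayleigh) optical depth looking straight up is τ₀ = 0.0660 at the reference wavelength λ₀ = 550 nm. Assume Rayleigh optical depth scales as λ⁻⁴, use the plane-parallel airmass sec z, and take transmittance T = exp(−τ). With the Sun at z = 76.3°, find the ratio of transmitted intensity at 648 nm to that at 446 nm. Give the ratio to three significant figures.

1.65

Airmass: sec 76.3° = 4.2223.
τ(648 nm) = 0.0660 × (550/648)⁴ × 4.2223 = 0.0660 × 0.5190 × 4.2223 = 0.1446.
τ(446 nm) = 0.0660 × (550/446)⁴ × 4.2223 = 0.0660 × 2.3127 × 4.2223 = 0.6445.
T(648)/T(446) = exp(τ_B − τ_A) = exp(0.4998) = 1.6485.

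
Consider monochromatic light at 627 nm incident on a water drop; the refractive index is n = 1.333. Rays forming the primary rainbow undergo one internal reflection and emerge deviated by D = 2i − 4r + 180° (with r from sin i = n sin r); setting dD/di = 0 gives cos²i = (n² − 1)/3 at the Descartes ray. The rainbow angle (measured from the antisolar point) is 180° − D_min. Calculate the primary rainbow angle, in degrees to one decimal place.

42.1°

cos²i = (1.77689 − 1)/3 = 0.25896; i = arccos(0.50888) = 59.410°.
sin r = sin 59.410°/1.333 = 0.64579; r = 40.225°.
D_min = 2·59.410° − 4·40.225° + 180° = 137.922°.
Rainbow angle = 180° − D_min = 42.078°.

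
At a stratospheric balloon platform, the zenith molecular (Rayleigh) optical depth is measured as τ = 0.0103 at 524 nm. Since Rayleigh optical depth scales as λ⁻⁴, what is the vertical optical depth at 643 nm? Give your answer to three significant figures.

0.00454

τ(643 nm) = τ(524 nm) × (524/643)⁴ = 0.0103 × (0.8149)⁴ = 0.0103 × 0.4410 = 0.0045.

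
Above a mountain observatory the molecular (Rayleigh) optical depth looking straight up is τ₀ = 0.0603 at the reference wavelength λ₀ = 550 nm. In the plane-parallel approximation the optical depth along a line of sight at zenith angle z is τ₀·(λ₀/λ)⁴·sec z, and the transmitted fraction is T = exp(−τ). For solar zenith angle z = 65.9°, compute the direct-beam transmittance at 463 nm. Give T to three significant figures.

sec 65.9° = 2.4490.
τ = 0.0603 × (550/463)⁴ × 2.4490 = 0.0603 × 1.9913 × 2.4490 = 0.2941.
T = exp(−0.2941) = 0.7452.

0.745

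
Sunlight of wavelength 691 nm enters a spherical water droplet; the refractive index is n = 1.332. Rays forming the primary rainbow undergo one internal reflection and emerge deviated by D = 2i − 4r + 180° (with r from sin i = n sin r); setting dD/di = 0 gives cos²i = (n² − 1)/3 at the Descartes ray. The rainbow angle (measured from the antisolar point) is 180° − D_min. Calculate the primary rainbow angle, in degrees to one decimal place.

cos²i = (1.77422 − 1)/3 = 0.25807; i = arccos(0.50801) = 59.469°.
sin r = sin 59.469°/1.332 = 0.64666; r = 40.290°.
D_min = 2·59.469° − 4·40.290° + 180° = 137.776°.
Rainbow angle = 180° − D_min = 42.224°.

42.2°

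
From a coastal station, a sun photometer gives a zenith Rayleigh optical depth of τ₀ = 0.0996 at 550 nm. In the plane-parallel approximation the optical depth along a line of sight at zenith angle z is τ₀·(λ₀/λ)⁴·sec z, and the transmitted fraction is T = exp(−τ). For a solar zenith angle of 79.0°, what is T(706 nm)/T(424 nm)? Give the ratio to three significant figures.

Airmass: sec 79.0° = 5.2408.
τ(706 nm) = 0.0996 × (550/706)⁴ × 5.2408 = 0.0996 × 0.3683 × 5.2408 = 0.1923.
τ(424 nm) = 0.0996 × (550/424)⁴ × 5.2408 = 0.0996 × 2.8313 × 5.2408 = 1.4779.
T(706)/T(424) = exp(τ_B − τ_A) = exp(1.2856) = 3.6170.

3.62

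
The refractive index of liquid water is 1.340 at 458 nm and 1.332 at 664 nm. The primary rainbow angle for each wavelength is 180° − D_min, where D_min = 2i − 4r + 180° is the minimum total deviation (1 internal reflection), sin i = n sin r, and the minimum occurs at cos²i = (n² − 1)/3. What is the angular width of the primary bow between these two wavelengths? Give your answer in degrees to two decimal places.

1.15°

At 458 nm (n = 1.340): cos²i = 0.26520 → i = 59.004°, r = 39.770°, D_min = 138.929°, rainbow angle = 41.071°.
At 664 nm (n = 1.332): cos²i = 0.25807 → i = 59.469°, r = 40.290°, D_min = 137.776°, rainbow angle = 42.224°.
Angular width = |41.071° − 42.224°| = 1.153°.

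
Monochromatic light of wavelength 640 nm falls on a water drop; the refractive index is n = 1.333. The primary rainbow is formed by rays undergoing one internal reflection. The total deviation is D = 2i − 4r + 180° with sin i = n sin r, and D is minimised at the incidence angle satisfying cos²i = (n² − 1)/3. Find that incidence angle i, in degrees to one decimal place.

59.4°

cos²i = (1.333² − 1)/3 = (1.77689 − 1)/3 = 0.25896.
cos i = 0.50888, so i = 59.410°.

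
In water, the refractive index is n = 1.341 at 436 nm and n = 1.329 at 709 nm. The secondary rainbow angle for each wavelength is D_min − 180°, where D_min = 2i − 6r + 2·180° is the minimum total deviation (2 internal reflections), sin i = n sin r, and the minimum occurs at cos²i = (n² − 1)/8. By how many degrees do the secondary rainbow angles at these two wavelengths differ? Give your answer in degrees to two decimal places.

3.13°

At 436 nm (n = 1.341): cos²i = 0.09979 → i = 71.586°, r = 45.034°, D_min = 232.966°, rainbow angle = 52.966°.
At 709 nm (n = 1.329): cos²i = 0.09578 → i = 71.972°, r = 45.685°, D_min = 229.837°, rainbow angle = 49.837°.
Angular width = |52.966° − 49.837°| = 3.129°.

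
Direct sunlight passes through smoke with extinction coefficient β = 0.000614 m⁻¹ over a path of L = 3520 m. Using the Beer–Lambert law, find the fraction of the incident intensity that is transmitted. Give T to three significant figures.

0.115

τ = β·L = 0.000614 × 3520 = 2.1613.
T = exp(−2.1613) = 0.1152.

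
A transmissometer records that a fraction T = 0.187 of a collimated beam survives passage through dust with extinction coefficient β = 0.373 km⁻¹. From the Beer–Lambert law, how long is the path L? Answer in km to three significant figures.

4.50 km

Beer–Lambert: T = exp(−βL) ⇒ L = −ln(T)/β = −ln(0.187)/0.373 = 1.6766/0.373 = 4.495 km.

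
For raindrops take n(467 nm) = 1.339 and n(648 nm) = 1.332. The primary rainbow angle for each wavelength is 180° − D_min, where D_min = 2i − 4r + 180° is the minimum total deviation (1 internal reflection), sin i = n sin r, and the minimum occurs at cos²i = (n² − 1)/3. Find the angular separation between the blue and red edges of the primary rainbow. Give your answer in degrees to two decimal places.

1.01°

At 467 nm (n = 1.339): cos²i = 0.26431 → i = 59.062°, r = 39.834°, D_min = 138.786°, rainbow angle = 41.214°.
At 648 nm (n = 1.332): cos²i = 0.25807 → i = 59.469°, r = 40.290°, D_min = 137.776°, rainbow angle = 42.224°.
Angular width = |41.214° − 42.224°| = 1.010°.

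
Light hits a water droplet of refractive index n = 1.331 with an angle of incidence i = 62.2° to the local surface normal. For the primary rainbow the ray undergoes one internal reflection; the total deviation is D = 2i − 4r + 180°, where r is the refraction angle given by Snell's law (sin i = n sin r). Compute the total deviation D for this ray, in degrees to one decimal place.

137.8°

sin r = sin 62.2° / 1.331 = 0.8846/1.331 = 0.6646; r = 41.65°.
D = 2·62.2° − 4·41.65° + 180° = 124.40° − 166.61° + 180° = 137.79°.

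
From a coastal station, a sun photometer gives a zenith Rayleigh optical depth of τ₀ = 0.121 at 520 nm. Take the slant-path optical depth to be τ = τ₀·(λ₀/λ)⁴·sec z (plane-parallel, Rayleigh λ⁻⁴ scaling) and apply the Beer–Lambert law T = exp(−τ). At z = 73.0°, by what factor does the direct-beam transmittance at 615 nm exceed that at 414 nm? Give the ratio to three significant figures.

Airmass: sec 73.0° = 3.4203.
τ(615 nm) = 0.121 × (520/615)⁴ × 3.4203 = 0.121 × 0.5111 × 3.4203 = 0.2115.
τ(414 nm) = 0.121 × (520/414)⁴ × 3.4203 = 0.121 × 2.4889 × 3.4203 = 1.0301.
T(615)/T(414) = exp(τ_B − τ_A) = exp(0.8185) = 2.2672.

2.27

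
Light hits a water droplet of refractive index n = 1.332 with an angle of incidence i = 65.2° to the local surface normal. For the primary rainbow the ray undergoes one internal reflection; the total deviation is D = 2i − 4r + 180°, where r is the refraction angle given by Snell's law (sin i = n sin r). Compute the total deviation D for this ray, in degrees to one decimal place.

138.6°

sin r = sin 65.2° / 1.332 = 0.9078/1.332 = 0.6815; r = 42.96°.
D = 2·65.2° − 4·42.96° + 180° = 130.40° − 171.85° + 180° = 138.55°.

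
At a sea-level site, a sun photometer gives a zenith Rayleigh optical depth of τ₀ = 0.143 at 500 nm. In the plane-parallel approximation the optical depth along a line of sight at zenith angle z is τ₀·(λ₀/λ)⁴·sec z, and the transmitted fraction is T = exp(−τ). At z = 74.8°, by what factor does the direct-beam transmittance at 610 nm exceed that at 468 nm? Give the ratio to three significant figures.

1.59

Airmass: sec 74.8° = 3.8140.
τ(610 nm) = 0.143 × (500/610)⁴ × 3.8140 = 0.143 × 0.4514 × 3.8140 = 0.2462.
τ(468 nm) = 0.143 × (500/468)⁴ × 3.8140 = 0.143 × 1.3029 × 3.8140 = 0.7106.
T(610)/T(468) = exp(τ_B − τ_A) = exp(0.4644) = 1.5910.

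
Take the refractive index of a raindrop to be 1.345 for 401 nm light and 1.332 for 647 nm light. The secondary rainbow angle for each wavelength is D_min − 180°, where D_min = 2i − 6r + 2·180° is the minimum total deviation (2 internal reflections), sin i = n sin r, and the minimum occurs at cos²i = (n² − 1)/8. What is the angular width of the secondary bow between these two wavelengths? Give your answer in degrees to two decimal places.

3.36°

At 401 nm (n = 1.345): cos²i = 0.10113 → i = 71.458°, r = 44.821°, D_min = 233.987°, rainbow angle = 53.987°.
At 647 nm (n = 1.332): cos²i = 0.09678 → i = 71.875°, r = 45.520°, D_min = 230.628°, rainbow angle = 50.628°.
Angular width = |53.987° − 50.628°| = 3.359°.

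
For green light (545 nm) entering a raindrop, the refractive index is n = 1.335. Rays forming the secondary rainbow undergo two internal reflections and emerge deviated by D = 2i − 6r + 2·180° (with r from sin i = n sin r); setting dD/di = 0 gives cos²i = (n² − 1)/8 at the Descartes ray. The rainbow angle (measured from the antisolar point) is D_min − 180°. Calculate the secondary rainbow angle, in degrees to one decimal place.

cos²i = (1.78222 − 1)/8 = 0.09778; i = arccos(0.31269) = 71.778°.
sin r = sin 71.778°/1.335 = 0.71150; r = 45.357°.
D_min = 2·71.778° − 6·45.357° + 360° = 231.414°.
Rainbow angle = D_min − 180° = 51.414°.

51.4°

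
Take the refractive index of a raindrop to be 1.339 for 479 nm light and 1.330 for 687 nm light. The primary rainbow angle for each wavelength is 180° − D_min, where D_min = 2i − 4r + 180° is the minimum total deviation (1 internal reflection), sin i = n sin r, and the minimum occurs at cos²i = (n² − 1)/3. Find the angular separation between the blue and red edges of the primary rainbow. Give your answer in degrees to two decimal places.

At 479 nm (n = 1.339): cos²i = 0.26431 → i = 59.062°, r = 39.834°, D_min = 138.786°, rainbow angle = 41.214°.
At 687 nm (n = 1.330): cos²i = 0.25630 → i = 59.585°, r = 40.422°, D_min = 137.484°, rainbow angle = 42.516°.
Angular width = |41.214° − 42.516°| = 1.303°.

1.30°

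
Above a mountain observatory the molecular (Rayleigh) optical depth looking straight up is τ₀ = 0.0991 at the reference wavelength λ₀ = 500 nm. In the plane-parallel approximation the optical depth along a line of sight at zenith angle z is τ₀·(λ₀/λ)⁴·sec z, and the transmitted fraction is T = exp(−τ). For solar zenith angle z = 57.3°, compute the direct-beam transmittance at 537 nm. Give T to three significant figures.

sec 57.3° = 1.8510.
τ = 0.0991 × (500/537)⁴ × 1.8510 = 0.0991 × 0.7516 × 1.8510 = 0.1379.
T = exp(−0.1379) = 0.8712.

0.871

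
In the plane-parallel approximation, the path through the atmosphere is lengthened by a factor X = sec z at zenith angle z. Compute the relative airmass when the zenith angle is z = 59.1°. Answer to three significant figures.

X = sec z = 1/cos 59.1° = 1/0.5135 = 1.9473.

1.95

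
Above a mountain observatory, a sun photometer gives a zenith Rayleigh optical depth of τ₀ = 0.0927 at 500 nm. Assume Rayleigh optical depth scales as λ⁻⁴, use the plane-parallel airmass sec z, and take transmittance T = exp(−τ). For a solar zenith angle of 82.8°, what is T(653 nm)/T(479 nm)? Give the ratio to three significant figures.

1.87

Airmass: sec 82.8° = 7.9787.
τ(653 nm) = 0.0927 × (500/653)⁴ × 7.9787 = 0.0927 × 0.3437 × 7.9787 = 0.2542.
τ(479 nm) = 0.0927 × (500/479)⁴ × 7.9787 = 0.0927 × 1.1872 × 7.9787 = 0.8781.
T(653)/T(479) = exp(τ_B − τ_A) = exp(0.6239) = 1.8661.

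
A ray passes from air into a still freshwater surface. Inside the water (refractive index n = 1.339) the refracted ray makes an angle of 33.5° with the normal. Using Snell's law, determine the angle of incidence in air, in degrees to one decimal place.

Snell: sin θ_i = n · sin θ_r = 1.339 × sin 33.5° = 1.339 × 0.5519 = 0.7390.
θ_i = arcsin(0.7390) = 47.65°.

47.7°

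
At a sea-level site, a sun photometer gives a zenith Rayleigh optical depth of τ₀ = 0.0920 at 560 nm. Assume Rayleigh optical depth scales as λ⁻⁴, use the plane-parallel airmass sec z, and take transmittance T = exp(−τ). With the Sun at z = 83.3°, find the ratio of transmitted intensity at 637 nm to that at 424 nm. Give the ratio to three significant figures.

Airmass: sec 83.3° = 8.5711.
τ(637 nm) = 0.0920 × (560/637)⁴ × 8.5711 = 0.0920 × 0.5973 × 8.5711 = 0.4710.
τ(424 nm) = 0.0920 × (560/424)⁴ × 8.5711 = 0.0920 × 3.0429 × 8.5711 = 2.3995.
T(637)/T(424) = exp(τ_B − τ_A) = exp(1.9285) = 6.8790.

6.88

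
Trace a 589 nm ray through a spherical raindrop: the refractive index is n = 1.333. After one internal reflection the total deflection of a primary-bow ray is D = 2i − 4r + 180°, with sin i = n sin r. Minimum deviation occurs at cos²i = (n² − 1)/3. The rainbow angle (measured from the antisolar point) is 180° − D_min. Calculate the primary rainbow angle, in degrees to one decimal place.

42.1°

cos²i = (1.77689 − 1)/3 = 0.25896; i = arccos(0.50888) = 59.410°.
sin r = sin 59.410°/1.333 = 0.64579; r = 40.225°.
D_min = 2·59.410° − 4·40.225° + 180° = 137.922°.
Rainbow angle = 180° − D_min = 42.078°.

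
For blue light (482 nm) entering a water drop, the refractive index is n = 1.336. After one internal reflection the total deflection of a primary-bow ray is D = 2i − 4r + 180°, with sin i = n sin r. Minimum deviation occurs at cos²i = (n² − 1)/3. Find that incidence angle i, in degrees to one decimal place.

cos²i = (1.336² − 1)/3 = (1.78490 − 1)/3 = 0.26163.
cos i = 0.51150, so i = 59.236°.

59.2°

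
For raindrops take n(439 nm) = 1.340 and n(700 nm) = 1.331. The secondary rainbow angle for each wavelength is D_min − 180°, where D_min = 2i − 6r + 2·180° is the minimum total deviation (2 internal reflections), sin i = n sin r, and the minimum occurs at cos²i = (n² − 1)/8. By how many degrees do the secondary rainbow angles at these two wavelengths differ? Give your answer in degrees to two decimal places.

2.34°

At 439 nm (n = 1.340): cos²i = 0.09945 → i = 71.618°, r = 45.088°, D_min = 232.709°, rainbow angle = 52.709°.
At 700 nm (n = 1.331): cos²i = 0.09645 → i = 71.907°, r = 45.575°, D_min = 230.365°, rainbow angle = 50.365°.
Angular width = |52.709° − 50.365°| = 2.344°.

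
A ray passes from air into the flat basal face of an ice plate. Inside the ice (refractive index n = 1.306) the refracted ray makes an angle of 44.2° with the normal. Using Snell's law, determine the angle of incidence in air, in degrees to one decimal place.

65.6°

Snell: sin θ_i = n · sin θ_r = 1.306 × sin 44.2° = 1.306 × 0.6972 = 0.9105.
θ_i = arcsin(0.9105) = 65.57°.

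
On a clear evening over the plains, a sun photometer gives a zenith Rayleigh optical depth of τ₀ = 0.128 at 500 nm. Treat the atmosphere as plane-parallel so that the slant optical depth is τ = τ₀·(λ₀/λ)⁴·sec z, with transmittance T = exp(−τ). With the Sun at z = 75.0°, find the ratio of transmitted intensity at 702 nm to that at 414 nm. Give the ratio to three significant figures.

Airmass: sec 75.0° = 3.8637.
τ(702 nm) = 0.128 × (500/702)⁴ × 3.8637 = 0.128 × 0.2574 × 3.8637 = 0.1273.
τ(414 nm) = 0.128 × (500/414)⁴ × 3.8637 = 0.128 × 2.1275 × 3.8637 = 1.0522.
T(702)/T(414) = exp(τ_B − τ_A) = exp(0.9249) = 2.5216.

2.52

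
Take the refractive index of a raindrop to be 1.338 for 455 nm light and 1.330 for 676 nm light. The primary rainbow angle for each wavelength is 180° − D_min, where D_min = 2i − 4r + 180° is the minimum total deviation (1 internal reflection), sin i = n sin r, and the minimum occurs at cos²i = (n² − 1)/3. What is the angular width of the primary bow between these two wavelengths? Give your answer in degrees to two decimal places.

At 455 nm (n = 1.338): cos²i = 0.26341 → i = 59.120°, r = 39.899°, D_min = 138.643°, rainbow angle = 41.357°.
At 676 nm (n = 1.330): cos²i = 0.25630 → i = 59.585°, r = 40.422°, D_min = 137.484°, rainbow angle = 42.516°.
Angular width = |41.357° − 42.516°| = 1.160°.

1.16°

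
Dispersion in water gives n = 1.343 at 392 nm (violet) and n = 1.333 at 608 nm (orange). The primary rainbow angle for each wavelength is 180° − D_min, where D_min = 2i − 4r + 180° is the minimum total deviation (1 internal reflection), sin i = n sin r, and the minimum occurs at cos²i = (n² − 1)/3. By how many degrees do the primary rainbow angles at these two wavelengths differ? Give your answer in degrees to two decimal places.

1.43°

At 392 nm (n = 1.343): cos²i = 0.26788 → i = 58.830°, r = 39.577°, D_min = 139.354°, rainbow angle = 40.646°.
At 608 nm (n = 1.333): cos²i = 0.25896 → i = 59.410°, r = 40.225°, D_min = 137.922°, rainbow angle = 42.078°.
Angular width = |40.646° − 42.078°| = 1.432°.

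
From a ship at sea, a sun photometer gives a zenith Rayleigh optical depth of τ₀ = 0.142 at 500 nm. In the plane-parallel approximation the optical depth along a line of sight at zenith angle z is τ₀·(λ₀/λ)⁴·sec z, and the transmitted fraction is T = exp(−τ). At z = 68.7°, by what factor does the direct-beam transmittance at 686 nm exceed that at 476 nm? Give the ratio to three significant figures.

Airmass: sec 68.7° = 2.7529.
τ(686 nm) = 0.142 × (500/686)⁴ × 2.7529 = 0.142 × 0.2822 × 2.7529 = 0.1103.
τ(476 nm) = 0.142 × (500/476)⁴ × 2.7529 = 0.142 × 1.2175 × 2.7529 = 0.4759.
T(686)/T(476) = exp(τ_B − τ_A) = exp(0.3656) = 1.4414.

1.44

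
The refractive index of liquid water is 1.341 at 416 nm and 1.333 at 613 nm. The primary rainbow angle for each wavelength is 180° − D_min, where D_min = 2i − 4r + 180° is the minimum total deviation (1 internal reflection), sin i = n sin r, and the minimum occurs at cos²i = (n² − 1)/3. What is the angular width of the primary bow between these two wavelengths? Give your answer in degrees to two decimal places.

1.15°

At 416 nm (n = 1.341): cos²i = 0.26609 → i = 58.946°, r = 39.705°, D_min = 139.071°, rainbow angle = 40.929°.
At 613 nm (n = 1.333): cos²i = 0.25896 → i = 59.410°, r = 40.225°, D_min = 137.922°, rainbow angle = 42.078°.
Angular width = |40.929° − 42.078°| = 1.149°.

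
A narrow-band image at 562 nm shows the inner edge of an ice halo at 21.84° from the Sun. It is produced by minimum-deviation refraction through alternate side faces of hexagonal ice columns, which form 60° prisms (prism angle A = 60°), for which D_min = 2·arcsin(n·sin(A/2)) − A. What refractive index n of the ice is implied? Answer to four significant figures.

1.310

Rearranging: n = sin((D_min + A)/2) / sin(A/2).
(D_min + A)/2 = (21.84° + 60°)/2 = 40.920°.
n = sin 40.920° / sin 30° = 0.6550 / 0.5000 = 1.3100.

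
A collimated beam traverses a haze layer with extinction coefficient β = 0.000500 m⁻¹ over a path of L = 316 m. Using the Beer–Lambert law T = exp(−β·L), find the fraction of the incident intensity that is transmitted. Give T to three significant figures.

τ = β·L = 0.000500 × 316 = 0.1580.
T = exp(−0.1580) = 0.8538.

0.854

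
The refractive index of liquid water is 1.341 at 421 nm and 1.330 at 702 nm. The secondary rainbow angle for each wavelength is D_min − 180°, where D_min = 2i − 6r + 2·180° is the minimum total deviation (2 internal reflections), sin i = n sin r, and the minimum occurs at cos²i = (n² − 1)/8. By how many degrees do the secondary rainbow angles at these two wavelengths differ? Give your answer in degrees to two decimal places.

2.86°

At 421 nm (n = 1.341): cos²i = 0.09979 → i = 71.586°, r = 45.034°, D_min = 232.966°, rainbow angle = 52.966°.
At 702 nm (n = 1.330): cos²i = 0.09611 → i = 71.940°, r = 45.630°, D_min = 230.101°, rainbow angle = 50.101°.
Angular width = |52.966° − 50.101°| = 2.865°.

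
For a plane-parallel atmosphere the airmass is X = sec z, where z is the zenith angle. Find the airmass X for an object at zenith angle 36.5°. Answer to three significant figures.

X = sec z = 1/cos 36.5° = 1/0.8039 = 1.2440.

1.24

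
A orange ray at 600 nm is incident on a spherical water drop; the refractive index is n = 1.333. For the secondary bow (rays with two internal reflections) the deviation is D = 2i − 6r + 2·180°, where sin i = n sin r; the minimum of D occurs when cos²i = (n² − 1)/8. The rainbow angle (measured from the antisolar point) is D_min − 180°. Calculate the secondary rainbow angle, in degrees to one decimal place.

50.9°

cos²i = (1.77689 − 1)/8 = 0.09711; i = arccos(0.31163) = 71.843°.
sin r = sin 71.843°/1.333 = 0.71283; r = 45.466°.
D_min = 2·71.843° − 6·45.466° + 360° = 230.891°.
Rainbow angle = D_min − 180° = 50.891°.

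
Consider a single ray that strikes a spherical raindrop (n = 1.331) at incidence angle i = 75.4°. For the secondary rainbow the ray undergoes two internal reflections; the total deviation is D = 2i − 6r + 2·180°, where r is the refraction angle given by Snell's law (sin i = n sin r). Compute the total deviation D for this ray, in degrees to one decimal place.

231.0°

sin r = sin 75.4° / 1.331 = 0.9677/1.331 = 0.7271; r = 46.64°.
D = 2·75.4° − 6·46.64° + 2·180° = 150.80° − 279.84° + 360° = 230.96°.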